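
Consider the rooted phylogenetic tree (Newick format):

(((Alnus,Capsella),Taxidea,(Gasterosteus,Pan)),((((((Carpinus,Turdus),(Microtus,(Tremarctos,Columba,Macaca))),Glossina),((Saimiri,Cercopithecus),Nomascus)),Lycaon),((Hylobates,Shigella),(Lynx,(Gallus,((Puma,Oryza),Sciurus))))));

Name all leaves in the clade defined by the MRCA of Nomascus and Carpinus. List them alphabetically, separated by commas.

Tracing Nomascus: it sits inside ((Saimiri,Cercopithecus),Nomascus).
Tracing Carpinus: it sits inside (Carpinus,Turdus).
The smallest clade enclosing both is ((((Carpinus,Turdus),(Microtus,(Tremarctos,Columba,Macaca))),Glossina),((Saimiri,Cercopithecus),Nomascus)); the answer is its 10 terminal taxa in alphabetical order.

Carpinus, Cercopithecus, Columba, Glossina, Macaca, Microtus, Nomascus, Saimiri, Tremarctos, Turdus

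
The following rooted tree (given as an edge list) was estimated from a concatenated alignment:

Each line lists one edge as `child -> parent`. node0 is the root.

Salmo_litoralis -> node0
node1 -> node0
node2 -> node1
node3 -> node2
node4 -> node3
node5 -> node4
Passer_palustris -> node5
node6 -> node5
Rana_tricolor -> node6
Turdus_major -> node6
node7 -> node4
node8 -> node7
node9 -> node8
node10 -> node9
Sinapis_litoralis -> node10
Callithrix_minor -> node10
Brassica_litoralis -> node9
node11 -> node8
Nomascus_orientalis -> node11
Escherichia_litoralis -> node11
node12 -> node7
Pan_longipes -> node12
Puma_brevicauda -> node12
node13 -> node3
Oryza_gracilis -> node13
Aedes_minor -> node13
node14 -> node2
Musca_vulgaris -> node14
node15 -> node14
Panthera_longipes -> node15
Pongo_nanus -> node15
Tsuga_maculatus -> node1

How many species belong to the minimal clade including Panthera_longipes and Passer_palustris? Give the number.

The MRCA of Panthera_longipes and Passer_palustris is the node subtending ((((Passer_palustris,(Rana_tricolor,Turdus_major)),((((Sinapis_litoralis,Callithrix_minor),Brassica_litoralis),(Nomascus_orientalis,Escherichia_litoralis)),(Pan_longipes,Puma_brevicauda))),(Oryza_gracilis,Aedes_minor)),(Musca_vulgaris,(Panthera_longipes,Pongo_nanus))).
That clade contains 15 terminal taxa: Aedes_minor, Brassica_litoralis, Callithrix_minor, Escherichia_litoralis, Musca_vulgaris, Nomascus_orientalis, Oryza_gracilis, Pan_longipes, Panthera_longipes, Passer_palustris, Pongo_nanus, Puma_brevicauda, Rana_tricolor, Sinapis_litoralis, Turdus_major.

15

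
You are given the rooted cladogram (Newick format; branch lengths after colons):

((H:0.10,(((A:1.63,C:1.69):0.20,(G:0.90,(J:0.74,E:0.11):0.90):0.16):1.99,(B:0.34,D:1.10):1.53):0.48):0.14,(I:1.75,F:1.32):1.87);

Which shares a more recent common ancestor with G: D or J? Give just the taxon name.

J

The MRCA of G and J subtends (G,(J,E)) (3 taxa).
The MRCA of G and D subtends (((A,C),(G,(J,E))),(B,D)) (7 taxa).
The first is nested inside the second, so G shares a more recent common ancestor with J.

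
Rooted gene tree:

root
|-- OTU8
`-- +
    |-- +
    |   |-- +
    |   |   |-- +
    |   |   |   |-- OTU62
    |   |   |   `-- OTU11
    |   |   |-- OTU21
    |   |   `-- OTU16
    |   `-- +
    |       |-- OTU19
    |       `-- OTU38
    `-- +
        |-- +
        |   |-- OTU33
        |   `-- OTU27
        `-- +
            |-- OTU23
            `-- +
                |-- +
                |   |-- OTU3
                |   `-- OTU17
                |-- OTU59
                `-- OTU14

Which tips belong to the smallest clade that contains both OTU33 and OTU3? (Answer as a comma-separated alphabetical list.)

OTU14, OTU17, OTU23, OTU27, OTU3, OTU33, OTU59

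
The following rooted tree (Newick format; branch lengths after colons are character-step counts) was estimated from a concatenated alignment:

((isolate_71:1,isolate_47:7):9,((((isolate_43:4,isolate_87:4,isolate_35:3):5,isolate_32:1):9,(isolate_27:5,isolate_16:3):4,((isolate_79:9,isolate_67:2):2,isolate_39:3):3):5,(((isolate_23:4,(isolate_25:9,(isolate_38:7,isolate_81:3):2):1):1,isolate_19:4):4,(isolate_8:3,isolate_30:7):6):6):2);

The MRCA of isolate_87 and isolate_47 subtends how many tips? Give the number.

18

The MRCA of isolate_87 and isolate_47 is the root, so the clade is the entire tree.
That clade contains 18 terminal taxa: isolate_16, isolate_19, isolate_23, isolate_25, isolate_27, isolate_30, isolate_32, isolate_35, isolate_38, isolate_39, isolate_43, isolate_47, isolate_67, isolate_71, isolate_79, isolate_8, isolate_81, isolate_87.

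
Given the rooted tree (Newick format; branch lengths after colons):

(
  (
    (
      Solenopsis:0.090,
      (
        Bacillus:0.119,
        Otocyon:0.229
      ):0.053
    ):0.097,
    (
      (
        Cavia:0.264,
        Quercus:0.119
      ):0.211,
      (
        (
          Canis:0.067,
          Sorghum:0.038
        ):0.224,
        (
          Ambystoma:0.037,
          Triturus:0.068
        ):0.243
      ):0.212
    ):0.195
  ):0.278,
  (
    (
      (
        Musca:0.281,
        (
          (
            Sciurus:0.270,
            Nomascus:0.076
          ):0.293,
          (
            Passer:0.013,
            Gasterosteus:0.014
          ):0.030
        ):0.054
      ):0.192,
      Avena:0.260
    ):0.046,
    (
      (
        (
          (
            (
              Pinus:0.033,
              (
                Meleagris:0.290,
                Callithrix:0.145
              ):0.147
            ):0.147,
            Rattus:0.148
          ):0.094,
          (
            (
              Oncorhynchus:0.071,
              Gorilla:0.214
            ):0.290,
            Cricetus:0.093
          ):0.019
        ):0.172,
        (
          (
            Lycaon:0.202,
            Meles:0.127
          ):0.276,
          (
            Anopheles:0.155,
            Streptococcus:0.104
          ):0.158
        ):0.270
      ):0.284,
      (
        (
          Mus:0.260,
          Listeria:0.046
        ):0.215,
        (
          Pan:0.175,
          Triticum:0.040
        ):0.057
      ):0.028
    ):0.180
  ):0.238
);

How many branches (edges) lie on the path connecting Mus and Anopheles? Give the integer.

The MRCA of Mus and Anopheles is the node subtending (((((Pinus,(Meleagris,Callithrix)),Rattus),((Oncorhynchus,Gorilla),Cricetus)),((Lycaon,Meles),(Anopheles,Streptococcus))),((Mus,Listeria),(Pan,Triticum))).
From Mus up to that node: 3 branches. From Anopheles up to the same node: 4 branches. Total: 3 + 4 = 7.

7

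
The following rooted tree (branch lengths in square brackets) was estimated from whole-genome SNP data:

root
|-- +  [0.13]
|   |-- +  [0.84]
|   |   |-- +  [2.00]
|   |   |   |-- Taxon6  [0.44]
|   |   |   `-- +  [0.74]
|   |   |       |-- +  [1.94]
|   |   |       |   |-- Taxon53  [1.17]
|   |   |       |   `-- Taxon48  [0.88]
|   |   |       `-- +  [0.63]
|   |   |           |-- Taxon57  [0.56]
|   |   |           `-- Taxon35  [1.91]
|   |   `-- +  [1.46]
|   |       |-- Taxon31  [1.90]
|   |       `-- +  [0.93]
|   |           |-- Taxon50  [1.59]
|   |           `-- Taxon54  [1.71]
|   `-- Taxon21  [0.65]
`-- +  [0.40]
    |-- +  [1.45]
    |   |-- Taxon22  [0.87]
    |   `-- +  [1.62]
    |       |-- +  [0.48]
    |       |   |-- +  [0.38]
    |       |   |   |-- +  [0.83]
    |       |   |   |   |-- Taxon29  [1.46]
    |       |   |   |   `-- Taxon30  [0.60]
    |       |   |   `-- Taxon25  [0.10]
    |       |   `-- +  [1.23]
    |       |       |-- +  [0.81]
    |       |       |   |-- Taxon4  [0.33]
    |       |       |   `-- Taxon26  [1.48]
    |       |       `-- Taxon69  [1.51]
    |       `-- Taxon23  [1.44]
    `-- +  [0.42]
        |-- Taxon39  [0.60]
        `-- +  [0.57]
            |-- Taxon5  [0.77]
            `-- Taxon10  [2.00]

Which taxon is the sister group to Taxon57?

Taxon35

Taxon57 attaches to the tree at the node subtending (Taxon57,Taxon35).
The other lineage descending from that same node — the sister group — is the single tip Taxon35.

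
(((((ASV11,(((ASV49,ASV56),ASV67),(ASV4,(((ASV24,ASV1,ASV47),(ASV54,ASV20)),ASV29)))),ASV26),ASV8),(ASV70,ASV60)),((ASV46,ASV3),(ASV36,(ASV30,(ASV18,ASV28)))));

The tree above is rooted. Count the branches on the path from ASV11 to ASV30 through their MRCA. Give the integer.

The MRCA of ASV11 and ASV30 is the root of the tree.
From ASV11 up to that node: 5 branches. From ASV30 up to the same node: 4 branches. Total: 5 + 4 = 9.

9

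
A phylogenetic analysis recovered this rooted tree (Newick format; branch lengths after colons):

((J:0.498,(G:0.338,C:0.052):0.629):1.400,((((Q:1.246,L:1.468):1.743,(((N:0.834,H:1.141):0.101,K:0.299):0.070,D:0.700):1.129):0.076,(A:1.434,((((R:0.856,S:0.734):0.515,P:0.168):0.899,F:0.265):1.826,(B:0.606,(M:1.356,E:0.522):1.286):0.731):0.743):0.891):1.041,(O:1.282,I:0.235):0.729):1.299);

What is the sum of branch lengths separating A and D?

4.230

The path runs A → … → MRCA → … → D; the MRCA is the node subtending (((Q,L),(((N,H),K),D)),(A,((((R,S),P),F),(B,(M,E))))).
Branch lengths along that path: 1.434 + 0.891 + 0.076 + 1.129 + 0.700 = 4.230.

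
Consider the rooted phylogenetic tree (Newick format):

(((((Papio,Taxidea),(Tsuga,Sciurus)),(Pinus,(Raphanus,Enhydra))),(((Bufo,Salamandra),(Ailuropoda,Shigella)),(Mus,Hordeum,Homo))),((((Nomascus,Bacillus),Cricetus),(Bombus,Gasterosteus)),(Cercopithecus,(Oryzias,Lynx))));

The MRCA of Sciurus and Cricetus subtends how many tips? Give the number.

The MRCA of Sciurus and Cricetus is the root, so the clade is the entire tree.
That clade contains 22 terminal taxa: Ailuropoda, Bacillus, Bombus, Bufo, Cercopithecus, Cricetus, Enhydra, Gasterosteus, Homo, Hordeum, Lynx, Mus, Nomascus, Oryzias, Papio, Pinus, Raphanus, Salamandra, Sciurus, Shigella, Taxidea, Tsuga.

22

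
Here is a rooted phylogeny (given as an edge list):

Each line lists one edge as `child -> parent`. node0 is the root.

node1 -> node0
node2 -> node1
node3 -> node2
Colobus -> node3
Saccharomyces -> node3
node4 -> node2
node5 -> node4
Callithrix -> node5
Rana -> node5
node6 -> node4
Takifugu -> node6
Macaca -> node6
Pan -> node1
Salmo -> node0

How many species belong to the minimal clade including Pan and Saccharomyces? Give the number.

The MRCA of Pan and Saccharomyces is the node subtending (((Colobus,Saccharomyces),((Callithrix,Rana),(Takifugu,Macaca))),Pan).
That clade contains 7 terminal taxa: Callithrix, Colobus, Macaca, Pan, Rana, Saccharomyces, Takifugu.

7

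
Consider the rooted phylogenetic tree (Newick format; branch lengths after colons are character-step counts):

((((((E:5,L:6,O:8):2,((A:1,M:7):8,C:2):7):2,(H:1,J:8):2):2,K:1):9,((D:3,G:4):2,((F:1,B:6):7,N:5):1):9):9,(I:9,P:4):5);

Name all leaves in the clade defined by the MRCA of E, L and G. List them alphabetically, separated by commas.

Tracing E: it sits inside (E,L,O).
Tracing L: it sits inside (E,L,O).
Tracing G: it sits inside (D,G).
The smallest clade enclosing all 3 is (((((E,L,O),((A,M),C)),(H,J)),K),((D,G),((F,B),N))); the answer is its 14 terminal taxa in alphabetical order.

A, B, C, D, E, F, G, H, J, K, L, M, N, O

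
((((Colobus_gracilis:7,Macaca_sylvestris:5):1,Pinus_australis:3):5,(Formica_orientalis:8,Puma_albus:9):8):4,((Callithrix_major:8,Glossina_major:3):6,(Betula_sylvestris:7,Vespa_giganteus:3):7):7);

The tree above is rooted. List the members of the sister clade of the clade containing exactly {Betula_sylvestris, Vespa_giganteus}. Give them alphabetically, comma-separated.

Callithrix_major, Glossina_major

The clade containing exactly {Betula_sylvestris, Vespa_giganteus} attaches to the tree at the node subtending ((Callithrix_major,Glossina_major),(Betula_sylvestris,Vespa_giganteus)).
The other lineage descending from that same node — the sister group — is (Callithrix_major,Glossina_major); its 2 tips in alphabetical order are the answer.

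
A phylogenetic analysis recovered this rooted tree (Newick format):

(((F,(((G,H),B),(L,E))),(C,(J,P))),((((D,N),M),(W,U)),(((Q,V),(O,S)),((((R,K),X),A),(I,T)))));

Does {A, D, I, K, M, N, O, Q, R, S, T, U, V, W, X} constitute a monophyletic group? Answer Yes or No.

The most recent common ancestor of these taxa subtends ((((D,N),M),(W,U)),(((Q,V),(O,S)),((((R,K),X),A),(I,T)))).
That clade has exactly 15 tips — every listed taxon and nothing else — so the group is monophyletic.

Yes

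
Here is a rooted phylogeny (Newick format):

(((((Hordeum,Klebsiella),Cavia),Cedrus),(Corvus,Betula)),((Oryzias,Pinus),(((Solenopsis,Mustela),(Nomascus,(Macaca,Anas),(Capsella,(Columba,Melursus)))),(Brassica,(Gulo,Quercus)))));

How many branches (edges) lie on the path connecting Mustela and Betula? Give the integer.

The MRCA of Mustela and Betula is the root of the tree.
From Mustela up to that node: 5 branches. From Betula up to the same node: 3 branches. Total: 5 + 3 = 8.

8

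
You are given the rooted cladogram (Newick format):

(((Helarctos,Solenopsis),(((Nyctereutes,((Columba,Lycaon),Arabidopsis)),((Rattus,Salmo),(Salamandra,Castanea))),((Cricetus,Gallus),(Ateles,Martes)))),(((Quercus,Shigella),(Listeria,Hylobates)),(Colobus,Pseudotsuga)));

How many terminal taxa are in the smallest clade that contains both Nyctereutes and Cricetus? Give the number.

12

The MRCA of Nyctereutes and Cricetus is the node subtending (((Nyctereutes,((Columba,Lycaon),Arabidopsis)),((Rattus,Salmo),(Salamandra,Castanea))),((Cricetus,Gallus),(Ateles,Martes))).
That clade contains 12 terminal taxa: Arabidopsis, Ateles, Castanea, Columba, Cricetus, Gallus, Lycaon, Martes, Nyctereutes, Rattus, Salamandra, Salmo.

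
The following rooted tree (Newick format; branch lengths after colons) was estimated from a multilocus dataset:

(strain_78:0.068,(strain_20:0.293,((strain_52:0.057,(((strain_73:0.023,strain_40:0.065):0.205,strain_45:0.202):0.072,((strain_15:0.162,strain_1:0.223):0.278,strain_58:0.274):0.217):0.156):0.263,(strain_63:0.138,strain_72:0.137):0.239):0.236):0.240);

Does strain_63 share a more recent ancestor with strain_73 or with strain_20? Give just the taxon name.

strain_73

The MRCA of strain_63 and strain_73 subtends ((strain_52,(((strain_73,strain_40),strain_45),((strain_15,strain_1),strain_58))),(strain_63,strain_72)) (9 taxa).
The MRCA of strain_63 and strain_20 subtends (strain_20,((strain_52,(((strain_73,strain_40),strain_45),((strain_15,strain_1),strain_58))),(strain_63,strain_72))) (10 taxa).
The first is nested inside the second, so strain_63 shares a more recent common ancestor with strain_73.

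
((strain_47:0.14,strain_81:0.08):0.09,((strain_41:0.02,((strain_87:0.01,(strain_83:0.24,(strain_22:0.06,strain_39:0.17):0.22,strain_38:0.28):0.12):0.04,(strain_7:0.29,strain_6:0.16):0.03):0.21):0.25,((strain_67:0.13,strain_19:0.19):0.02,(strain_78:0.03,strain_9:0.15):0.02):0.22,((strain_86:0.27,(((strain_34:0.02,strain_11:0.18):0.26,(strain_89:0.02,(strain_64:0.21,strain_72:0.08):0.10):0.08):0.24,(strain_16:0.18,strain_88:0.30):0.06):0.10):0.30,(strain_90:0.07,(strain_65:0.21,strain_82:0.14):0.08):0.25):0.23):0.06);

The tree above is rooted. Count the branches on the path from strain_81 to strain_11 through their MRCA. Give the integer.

The MRCA of strain_81 and strain_11 is the root of the tree.
From strain_81 up to that node: 2 branches. From strain_11 up to the same node: 7 branches. Total: 2 + 7 = 9.

9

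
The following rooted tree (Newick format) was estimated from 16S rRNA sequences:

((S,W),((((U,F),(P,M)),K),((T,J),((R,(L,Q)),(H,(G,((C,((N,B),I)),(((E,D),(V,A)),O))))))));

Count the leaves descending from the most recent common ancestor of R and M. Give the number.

21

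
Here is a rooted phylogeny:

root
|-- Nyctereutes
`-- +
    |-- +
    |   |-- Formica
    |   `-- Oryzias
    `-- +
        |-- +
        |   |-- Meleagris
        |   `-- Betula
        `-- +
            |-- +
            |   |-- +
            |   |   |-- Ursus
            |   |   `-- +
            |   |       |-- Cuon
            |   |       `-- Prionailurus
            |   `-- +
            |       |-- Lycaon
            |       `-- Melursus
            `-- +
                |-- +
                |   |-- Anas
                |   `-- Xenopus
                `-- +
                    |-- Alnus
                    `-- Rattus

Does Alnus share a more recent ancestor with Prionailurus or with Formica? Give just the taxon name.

Prionailurus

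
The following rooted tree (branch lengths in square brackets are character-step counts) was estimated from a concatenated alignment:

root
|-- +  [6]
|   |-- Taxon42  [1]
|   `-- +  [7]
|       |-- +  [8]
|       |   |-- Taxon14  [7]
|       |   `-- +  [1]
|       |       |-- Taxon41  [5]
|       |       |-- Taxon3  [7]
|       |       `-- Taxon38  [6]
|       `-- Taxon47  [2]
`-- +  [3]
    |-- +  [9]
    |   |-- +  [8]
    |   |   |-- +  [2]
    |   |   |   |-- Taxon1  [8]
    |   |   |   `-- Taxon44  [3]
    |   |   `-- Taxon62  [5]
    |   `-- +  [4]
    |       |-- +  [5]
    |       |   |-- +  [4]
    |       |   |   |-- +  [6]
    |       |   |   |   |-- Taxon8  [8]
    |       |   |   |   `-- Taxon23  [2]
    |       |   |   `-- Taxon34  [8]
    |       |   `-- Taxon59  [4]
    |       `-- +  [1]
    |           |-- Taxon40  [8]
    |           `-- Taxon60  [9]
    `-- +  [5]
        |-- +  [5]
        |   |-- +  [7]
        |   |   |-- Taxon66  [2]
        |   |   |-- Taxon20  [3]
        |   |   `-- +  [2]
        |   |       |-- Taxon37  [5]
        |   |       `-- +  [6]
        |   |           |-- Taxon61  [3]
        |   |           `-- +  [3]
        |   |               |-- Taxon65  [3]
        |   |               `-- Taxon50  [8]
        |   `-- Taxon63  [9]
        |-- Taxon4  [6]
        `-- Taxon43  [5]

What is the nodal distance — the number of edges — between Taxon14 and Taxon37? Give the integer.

10

The MRCA of Taxon14 and Taxon37 is the root of the tree.
From Taxon14 up to that node: 4 branches. From Taxon37 up to the same node: 6 branches. Total: 4 + 6 = 10.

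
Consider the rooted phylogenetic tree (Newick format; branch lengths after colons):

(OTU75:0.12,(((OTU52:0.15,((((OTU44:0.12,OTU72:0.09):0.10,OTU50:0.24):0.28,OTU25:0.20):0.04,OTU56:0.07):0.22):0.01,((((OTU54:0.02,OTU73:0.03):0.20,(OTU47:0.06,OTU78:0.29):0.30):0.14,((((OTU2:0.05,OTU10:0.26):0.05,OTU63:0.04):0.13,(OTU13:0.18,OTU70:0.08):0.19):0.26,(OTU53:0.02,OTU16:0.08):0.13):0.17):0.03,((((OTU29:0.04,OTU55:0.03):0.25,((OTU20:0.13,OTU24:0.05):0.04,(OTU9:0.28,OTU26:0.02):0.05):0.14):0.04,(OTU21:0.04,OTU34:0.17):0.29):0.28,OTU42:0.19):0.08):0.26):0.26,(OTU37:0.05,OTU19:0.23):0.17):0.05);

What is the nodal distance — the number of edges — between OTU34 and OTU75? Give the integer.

8

The MRCA of OTU34 and OTU75 is the root of the tree.
From OTU34 up to that node: 7 branches. From OTU75 up to the same node: 1 branch. Total: 7 + 1 = 8.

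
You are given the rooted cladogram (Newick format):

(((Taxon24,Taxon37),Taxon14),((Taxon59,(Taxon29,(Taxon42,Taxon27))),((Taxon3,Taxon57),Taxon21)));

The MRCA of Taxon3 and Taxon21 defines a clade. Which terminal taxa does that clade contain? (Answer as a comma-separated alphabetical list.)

Tracing Taxon3: it sits inside (Taxon3,Taxon57).
Tracing Taxon21: it sits inside ((Taxon3,Taxon57),Taxon21).
The smallest clade enclosing both is ((Taxon3,Taxon57),Taxon21); the answer is its 3 terminal taxa in alphabetical order.

Taxon21, Taxon3, Taxon57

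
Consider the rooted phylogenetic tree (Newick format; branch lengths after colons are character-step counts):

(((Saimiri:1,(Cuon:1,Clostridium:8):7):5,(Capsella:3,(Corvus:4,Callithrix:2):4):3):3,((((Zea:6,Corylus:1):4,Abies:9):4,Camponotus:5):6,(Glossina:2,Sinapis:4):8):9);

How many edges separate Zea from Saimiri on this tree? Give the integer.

The MRCA of Zea and Saimiri is the root of the tree.
From Zea up to that node: 5 branches. From Saimiri up to the same node: 3 branches. Total: 5 + 3 = 8.

8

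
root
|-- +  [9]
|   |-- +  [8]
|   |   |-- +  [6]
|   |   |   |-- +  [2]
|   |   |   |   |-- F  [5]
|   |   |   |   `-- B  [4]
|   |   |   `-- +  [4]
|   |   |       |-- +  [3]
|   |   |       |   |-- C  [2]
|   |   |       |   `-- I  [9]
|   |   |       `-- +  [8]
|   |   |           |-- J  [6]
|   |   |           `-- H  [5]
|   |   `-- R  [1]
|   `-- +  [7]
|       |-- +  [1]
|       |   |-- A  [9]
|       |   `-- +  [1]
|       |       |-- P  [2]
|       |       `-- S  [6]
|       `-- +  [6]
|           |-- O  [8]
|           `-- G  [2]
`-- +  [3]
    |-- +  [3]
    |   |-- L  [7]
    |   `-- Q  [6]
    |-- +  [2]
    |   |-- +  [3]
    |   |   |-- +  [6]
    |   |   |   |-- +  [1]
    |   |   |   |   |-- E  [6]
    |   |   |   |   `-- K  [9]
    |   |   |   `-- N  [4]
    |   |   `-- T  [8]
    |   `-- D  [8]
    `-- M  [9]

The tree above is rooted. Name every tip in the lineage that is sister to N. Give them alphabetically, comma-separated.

N attaches to the tree at the node subtending ((E,K),N).
The other lineage descending from that same node — the sister group — is (E,K); its 2 tips in alphabetical order are the answer.

E, K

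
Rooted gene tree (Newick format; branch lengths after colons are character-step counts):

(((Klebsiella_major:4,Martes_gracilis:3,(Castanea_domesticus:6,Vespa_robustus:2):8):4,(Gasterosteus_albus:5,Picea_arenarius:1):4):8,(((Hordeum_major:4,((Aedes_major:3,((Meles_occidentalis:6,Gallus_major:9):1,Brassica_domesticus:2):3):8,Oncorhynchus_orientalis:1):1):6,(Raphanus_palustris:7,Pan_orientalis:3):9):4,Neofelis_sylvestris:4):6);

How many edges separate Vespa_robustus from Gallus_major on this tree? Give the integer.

12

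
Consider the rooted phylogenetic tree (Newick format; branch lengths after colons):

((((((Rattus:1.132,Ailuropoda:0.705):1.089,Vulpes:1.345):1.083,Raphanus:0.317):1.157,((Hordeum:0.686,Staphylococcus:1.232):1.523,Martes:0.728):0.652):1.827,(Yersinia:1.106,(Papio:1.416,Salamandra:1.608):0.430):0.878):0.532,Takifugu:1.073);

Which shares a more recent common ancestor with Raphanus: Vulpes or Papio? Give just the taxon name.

The MRCA of Raphanus and Vulpes subtends (((Rattus,Ailuropoda),Vulpes),Raphanus) (4 taxa).
The MRCA of Raphanus and Papio subtends (((((Rattus,Ailuropoda),Vulpes),Raphanus),((Hordeum,Staphylococcus),Martes)),(Yersinia,(Papio,Salamandra))) (10 taxa).
The first is nested inside the second, so Raphanus shares a more recent common ancestor with Vulpes.

Vulpes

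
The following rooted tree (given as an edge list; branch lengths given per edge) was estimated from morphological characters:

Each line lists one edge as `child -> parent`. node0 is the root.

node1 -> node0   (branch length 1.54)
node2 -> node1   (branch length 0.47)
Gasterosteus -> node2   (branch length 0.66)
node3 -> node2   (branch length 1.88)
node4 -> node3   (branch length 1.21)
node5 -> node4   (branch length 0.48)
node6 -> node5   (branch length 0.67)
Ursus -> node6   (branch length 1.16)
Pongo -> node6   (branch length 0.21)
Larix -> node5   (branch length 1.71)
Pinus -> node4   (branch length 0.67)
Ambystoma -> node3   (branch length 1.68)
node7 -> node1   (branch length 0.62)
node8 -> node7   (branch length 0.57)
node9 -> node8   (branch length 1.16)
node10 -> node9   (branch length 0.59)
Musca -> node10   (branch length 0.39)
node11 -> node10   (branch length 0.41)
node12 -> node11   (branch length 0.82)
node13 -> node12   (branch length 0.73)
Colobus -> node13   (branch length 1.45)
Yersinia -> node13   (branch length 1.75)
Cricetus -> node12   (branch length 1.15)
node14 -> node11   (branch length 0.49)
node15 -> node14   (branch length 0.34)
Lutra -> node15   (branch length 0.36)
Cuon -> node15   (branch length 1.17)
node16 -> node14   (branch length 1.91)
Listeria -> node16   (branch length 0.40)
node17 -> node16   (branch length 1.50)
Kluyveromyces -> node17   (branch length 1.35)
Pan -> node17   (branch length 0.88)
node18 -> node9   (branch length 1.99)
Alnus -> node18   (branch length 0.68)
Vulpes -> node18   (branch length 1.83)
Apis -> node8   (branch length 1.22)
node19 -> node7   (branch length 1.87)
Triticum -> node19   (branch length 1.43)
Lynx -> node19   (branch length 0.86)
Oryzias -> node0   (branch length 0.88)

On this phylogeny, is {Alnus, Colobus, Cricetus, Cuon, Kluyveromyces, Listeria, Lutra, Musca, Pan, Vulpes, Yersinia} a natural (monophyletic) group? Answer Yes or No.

Yes

The most recent common ancestor of these taxa subtends ((Musca,(((Colobus,Yersinia),Cricetus),((Lutra,Cuon),(Listeria,(Kluyveromyces,Pan))))),(Alnus,Vulpes)).
That clade has exactly 11 tips — every listed taxon and nothing else — so the group is monophyletic.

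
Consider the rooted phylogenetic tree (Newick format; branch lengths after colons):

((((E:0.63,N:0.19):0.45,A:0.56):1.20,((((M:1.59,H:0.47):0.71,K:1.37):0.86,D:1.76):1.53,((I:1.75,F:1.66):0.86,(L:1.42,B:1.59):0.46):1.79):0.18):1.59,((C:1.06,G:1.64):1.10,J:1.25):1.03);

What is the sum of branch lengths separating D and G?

8.83

The path runs D → … → MRCA → … → G; the MRCA is the root of the tree.
Branch lengths along that path: 1.76 + 1.53 + 0.18 + 1.59 + 1.03 + 1.10 + 1.64 = 8.83.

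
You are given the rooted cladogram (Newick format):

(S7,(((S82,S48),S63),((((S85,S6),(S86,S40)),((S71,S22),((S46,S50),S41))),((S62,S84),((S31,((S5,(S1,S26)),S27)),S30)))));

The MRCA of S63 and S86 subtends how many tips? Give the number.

20

The MRCA of S63 and S86 is the node subtending (((S82,S48),S63),((((S85,S6),(S86,S40)),((S71,S22),((S46,S50),S41))),((S62,S84),((S31,((S5,(S1,S26)),S27)),S30)))).
That clade contains 20 terminal taxa: S1, S22, S26, S27, S30, S31, S40, S41, S46, S48, S5, S50, S6, S62, S63, S71, S82, S84, S85, S86.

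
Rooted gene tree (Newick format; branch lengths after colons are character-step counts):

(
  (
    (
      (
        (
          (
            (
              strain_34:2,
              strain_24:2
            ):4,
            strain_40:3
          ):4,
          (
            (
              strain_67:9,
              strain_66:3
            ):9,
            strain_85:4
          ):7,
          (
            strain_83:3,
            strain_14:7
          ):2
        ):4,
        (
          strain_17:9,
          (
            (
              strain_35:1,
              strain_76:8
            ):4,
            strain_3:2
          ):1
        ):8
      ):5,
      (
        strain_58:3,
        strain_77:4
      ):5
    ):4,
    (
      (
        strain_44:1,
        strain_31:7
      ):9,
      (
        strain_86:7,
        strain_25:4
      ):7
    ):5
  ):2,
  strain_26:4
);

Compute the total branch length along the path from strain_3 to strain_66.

34

The path runs strain_3 → … → MRCA → … → strain_66; the MRCA is the node subtending ((((strain_34,strain_24),strain_40),((strain_67,strain_66),strain_85),(strain_83,strain_14)),(strain_17,((strain_35,strain_76),strain_3))).
Branch lengths along that path: 2 + 1 + 8 + 4 + 7 + 9 + 3 = 34.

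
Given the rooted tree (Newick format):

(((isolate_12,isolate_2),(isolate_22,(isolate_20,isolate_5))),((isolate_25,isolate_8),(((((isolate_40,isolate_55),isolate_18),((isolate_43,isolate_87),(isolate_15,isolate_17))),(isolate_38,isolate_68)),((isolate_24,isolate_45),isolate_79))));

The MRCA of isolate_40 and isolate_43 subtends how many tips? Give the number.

7

The MRCA of isolate_40 and isolate_43 is the node subtending (((isolate_40,isolate_55),isolate_18),((isolate_43,isolate_87),(isolate_15,isolate_17))).
That clade contains 7 terminal taxa: isolate_15, isolate_17, isolate_18, isolate_40, isolate_43, isolate_55, isolate_87.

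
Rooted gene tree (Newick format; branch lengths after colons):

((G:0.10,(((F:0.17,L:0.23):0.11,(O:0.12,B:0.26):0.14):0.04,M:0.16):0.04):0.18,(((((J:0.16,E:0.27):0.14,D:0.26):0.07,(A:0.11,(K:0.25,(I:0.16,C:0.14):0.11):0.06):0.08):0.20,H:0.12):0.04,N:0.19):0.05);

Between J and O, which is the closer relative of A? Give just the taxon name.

J

The MRCA of A and J subtends (((J,E),D),(A,(K,(I,C)))) (7 taxa).
The MRCA of A and O is the root, subtending the entire tree (15 taxa).
The first is nested inside the second, so A shares a more recent common ancestor with J.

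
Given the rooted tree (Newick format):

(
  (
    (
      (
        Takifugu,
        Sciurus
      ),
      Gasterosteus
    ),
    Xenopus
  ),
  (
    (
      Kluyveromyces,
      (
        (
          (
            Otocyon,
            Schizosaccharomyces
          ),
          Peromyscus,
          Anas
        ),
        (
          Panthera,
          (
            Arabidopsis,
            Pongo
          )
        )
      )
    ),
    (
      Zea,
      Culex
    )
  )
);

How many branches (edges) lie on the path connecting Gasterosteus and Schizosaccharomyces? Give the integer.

9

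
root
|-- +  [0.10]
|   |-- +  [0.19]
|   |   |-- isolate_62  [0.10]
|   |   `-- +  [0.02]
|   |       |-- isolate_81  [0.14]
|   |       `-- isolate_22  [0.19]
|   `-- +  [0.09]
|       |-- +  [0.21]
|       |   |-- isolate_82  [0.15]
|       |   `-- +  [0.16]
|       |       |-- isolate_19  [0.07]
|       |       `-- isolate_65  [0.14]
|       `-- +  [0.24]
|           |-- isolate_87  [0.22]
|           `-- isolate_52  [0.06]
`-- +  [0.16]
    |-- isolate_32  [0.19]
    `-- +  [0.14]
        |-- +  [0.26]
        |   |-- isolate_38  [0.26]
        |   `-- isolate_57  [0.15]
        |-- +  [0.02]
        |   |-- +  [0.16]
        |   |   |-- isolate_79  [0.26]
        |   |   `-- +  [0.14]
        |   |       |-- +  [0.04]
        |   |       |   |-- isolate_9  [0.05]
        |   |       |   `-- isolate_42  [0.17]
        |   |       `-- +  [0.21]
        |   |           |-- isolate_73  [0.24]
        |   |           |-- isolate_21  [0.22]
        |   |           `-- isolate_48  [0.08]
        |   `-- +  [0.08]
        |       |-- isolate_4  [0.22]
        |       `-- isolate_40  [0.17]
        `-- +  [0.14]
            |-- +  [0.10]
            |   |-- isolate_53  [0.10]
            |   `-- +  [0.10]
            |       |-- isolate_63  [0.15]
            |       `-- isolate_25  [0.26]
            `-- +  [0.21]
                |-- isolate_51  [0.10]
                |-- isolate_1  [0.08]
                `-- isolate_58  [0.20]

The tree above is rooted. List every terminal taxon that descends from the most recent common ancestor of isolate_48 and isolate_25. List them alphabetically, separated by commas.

isolate_1, isolate_21, isolate_25, isolate_38, isolate_4, isolate_40, isolate_42, isolate_48, isolate_51, isolate_53, isolate_57, isolate_58, isolate_63, isolate_73, isolate_79, isolate_9

Tracing isolate_48: it sits inside (isolate_73,isolate_21,isolate_48).
Tracing isolate_25: it sits inside (isolate_63,isolate_25).
The smallest clade enclosing both is ((isolate_38,isolate_57),((isolate_79,((isolate_9,isolate_42),(isolate_73,isolate_21,isolate_48))),(isolate_4,isolate_40)),((isolate_53,(isolate_63,isolate_25)),(isolate_51,isolate_1,isolate_58))); the answer is its 16 terminal taxa in alphabetical order.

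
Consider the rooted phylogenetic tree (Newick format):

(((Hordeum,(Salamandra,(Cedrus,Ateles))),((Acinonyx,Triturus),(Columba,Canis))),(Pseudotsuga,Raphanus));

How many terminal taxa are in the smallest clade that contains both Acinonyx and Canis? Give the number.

4

The MRCA of Acinonyx and Canis is the node subtending ((Acinonyx,Triturus),(Columba,Canis)).
That clade contains 4 terminal taxa: Acinonyx, Canis, Columba, Triturus.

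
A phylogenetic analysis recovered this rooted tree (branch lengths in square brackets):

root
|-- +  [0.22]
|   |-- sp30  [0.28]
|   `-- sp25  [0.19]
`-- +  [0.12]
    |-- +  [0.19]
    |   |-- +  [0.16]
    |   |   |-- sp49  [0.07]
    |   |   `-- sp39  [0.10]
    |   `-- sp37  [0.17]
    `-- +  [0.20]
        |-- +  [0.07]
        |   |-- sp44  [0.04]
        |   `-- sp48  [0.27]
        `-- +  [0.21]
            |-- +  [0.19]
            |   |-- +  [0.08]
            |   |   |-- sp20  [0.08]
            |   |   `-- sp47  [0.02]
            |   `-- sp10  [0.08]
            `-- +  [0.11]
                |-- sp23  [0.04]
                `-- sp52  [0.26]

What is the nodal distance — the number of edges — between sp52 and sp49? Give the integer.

The MRCA of sp52 and sp49 is the node subtending (((sp49,sp39),sp37),((sp44,sp48),(((sp20,sp47),sp10),(sp23,sp52)))).
From sp52 up to that node: 4 branches. From sp49 up to the same node: 3 branches. Total: 4 + 3 = 7.

7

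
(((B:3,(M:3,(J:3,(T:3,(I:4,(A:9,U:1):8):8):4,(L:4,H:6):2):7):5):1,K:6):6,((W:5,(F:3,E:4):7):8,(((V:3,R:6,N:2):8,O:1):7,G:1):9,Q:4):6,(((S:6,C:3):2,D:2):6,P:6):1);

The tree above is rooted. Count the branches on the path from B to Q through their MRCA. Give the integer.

The MRCA of B and Q is the root of the tree.
From B up to that node: 3 branches. From Q up to the same node: 2 branches. Total: 3 + 2 = 5.

5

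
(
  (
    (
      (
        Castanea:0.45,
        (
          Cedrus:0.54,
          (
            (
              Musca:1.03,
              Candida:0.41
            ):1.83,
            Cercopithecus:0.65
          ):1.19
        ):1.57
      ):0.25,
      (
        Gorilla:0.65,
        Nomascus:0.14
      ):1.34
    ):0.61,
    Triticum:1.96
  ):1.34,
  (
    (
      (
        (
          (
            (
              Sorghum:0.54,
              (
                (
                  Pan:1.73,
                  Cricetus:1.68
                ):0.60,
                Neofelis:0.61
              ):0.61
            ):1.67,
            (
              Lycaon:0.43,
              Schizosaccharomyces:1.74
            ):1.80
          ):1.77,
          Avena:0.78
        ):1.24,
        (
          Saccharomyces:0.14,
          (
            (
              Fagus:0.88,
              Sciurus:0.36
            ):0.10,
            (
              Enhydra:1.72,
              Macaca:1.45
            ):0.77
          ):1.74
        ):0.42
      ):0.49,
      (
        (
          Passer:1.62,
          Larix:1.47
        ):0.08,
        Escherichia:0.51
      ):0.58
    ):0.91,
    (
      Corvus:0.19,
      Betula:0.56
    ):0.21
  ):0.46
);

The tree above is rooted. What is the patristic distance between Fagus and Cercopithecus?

10.61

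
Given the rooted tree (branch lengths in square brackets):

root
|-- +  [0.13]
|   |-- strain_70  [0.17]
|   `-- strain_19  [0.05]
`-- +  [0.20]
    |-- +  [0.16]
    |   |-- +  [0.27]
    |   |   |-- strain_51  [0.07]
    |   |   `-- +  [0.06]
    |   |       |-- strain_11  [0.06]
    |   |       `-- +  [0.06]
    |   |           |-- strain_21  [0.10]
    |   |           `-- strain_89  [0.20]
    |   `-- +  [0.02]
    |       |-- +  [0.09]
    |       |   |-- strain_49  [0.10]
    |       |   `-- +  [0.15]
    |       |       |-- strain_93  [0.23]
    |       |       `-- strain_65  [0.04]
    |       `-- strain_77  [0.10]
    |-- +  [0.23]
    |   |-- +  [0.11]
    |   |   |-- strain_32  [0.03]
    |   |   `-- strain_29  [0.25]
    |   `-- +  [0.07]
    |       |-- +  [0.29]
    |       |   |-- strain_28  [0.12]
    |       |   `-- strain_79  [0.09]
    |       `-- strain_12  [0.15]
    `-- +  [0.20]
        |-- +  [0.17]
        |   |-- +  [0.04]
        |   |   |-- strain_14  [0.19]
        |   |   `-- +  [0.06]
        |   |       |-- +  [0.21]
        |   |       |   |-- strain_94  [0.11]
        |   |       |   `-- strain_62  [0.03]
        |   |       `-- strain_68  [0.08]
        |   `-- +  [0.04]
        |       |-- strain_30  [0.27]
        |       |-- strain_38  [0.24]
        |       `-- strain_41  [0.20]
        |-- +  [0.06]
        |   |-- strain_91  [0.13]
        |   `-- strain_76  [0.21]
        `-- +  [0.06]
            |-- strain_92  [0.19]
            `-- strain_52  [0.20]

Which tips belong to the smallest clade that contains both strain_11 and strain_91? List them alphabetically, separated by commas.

Tracing strain_11: it sits inside (strain_11,(strain_21,strain_89)).
Tracing strain_91: it sits inside (strain_91,strain_76).
The smallest clade enclosing both is (((strain_51,(strain_11,(strain_21,strain_89))),((strain_49,(strain_93,strain_65)),strain_77)),((strain_32,strain_29),((strain_28,strain_79),strain_12)),(((strain_14,((strain_94,strain_62),strain_68)),(strain_30,strain_38,strain_41)),(strain_91,strain_76),(strain_92,strain_52))); the answer is its 24 terminal taxa in alphabetical order.

strain_11, strain_12, strain_14, strain_21, strain_28, strain_29, strain_30, strain_32, strain_38, strain_41, strain_49, strain_51, strain_52, strain_62, strain_65, strain_68, strain_76, strain_77, strain_79, strain_89, strain_91, strain_92, strain_93, strain_94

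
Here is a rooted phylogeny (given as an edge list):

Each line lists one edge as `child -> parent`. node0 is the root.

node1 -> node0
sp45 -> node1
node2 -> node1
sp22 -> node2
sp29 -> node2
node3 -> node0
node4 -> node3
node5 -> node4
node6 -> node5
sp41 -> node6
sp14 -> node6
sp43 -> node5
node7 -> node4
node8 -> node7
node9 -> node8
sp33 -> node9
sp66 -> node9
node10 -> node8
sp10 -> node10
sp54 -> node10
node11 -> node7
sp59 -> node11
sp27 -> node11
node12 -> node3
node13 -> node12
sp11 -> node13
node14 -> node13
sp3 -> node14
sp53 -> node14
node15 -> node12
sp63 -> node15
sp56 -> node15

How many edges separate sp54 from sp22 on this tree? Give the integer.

9

The MRCA of sp54 and sp22 is the root of the tree.
From sp54 up to that node: 6 branches. From sp22 up to the same node: 3 branches. Total: 6 + 3 = 9.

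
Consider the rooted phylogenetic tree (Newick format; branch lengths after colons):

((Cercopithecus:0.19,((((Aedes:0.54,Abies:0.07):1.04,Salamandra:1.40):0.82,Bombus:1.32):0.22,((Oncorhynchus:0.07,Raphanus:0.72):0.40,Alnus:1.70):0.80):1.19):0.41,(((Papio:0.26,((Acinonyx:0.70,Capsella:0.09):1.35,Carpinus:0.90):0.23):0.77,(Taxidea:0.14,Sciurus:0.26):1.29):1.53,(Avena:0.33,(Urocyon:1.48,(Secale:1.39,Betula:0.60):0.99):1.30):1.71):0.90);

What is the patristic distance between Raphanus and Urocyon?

8.91

The path runs Raphanus → … → MRCA → … → Urocyon; the MRCA is the root of the tree.
Branch lengths along that path: 0.72 + 0.40 + 0.80 + 1.19 + 0.41 + 0.90 + 1.71 + 1.30 + 1.48 = 8.91.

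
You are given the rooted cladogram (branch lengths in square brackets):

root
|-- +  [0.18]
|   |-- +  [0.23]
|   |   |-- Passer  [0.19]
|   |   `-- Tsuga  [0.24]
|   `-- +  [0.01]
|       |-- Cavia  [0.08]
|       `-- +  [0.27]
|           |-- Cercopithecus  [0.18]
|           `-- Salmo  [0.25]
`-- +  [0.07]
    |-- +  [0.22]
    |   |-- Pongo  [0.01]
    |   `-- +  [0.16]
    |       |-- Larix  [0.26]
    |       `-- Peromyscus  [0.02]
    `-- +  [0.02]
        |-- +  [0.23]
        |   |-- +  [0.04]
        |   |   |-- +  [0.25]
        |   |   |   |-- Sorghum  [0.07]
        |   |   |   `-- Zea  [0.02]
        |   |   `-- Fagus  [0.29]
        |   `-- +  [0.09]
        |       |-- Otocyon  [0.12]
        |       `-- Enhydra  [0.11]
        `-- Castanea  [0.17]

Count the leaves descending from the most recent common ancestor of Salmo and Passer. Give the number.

5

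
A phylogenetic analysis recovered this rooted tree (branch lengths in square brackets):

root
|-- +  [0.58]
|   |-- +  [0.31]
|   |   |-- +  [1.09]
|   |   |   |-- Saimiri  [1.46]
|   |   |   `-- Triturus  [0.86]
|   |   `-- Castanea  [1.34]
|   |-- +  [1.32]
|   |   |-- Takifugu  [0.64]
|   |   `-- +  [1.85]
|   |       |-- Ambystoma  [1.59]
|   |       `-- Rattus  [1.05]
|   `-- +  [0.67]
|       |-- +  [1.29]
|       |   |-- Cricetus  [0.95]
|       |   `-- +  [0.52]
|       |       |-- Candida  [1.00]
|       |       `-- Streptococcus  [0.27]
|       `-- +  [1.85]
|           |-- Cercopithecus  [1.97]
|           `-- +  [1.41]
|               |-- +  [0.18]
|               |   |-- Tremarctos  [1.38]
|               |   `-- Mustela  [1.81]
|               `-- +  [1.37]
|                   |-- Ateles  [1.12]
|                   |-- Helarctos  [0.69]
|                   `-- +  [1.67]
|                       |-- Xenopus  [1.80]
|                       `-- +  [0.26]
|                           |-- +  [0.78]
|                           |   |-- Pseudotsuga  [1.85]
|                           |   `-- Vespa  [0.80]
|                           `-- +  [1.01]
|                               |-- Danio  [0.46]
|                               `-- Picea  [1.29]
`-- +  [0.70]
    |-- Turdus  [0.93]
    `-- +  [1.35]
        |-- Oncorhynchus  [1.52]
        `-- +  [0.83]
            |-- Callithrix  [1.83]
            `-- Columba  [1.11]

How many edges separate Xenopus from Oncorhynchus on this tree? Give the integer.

10

The MRCA of Xenopus and Oncorhynchus is the root of the tree.
From Xenopus up to that node: 7 branches. From Oncorhynchus up to the same node: 3 branches. Total: 7 + 3 = 10.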